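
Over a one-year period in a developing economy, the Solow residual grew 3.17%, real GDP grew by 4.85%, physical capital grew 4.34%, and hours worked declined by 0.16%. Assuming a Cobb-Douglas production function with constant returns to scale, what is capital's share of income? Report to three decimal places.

gY = gA + α·gK + (1−α)·gL, so gY − gA − gL = α(gK − gL).
4.85 − 3.17 + 0.16 = α × (4.34 − (-0.16)).
1.84 = 4.5 α, so α = 0.40889.

α = 0.409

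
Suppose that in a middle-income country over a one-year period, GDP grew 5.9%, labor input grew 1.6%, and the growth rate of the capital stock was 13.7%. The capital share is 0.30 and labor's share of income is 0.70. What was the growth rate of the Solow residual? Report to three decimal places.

Labor's share = 1 − 0.3 = 0.7.
The capital stock: 0.3 × 13.7 = 4.11 pp.
Labor input: 0.7 × 1.6 = 1.12 pp.
TFP growth = 5.9 − 5.23 = 0.67%.

The Solow residual grew 0.670%.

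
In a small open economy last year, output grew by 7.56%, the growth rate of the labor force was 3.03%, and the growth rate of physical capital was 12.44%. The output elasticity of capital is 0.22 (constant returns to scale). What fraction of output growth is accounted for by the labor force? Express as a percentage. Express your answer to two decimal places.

Labor's share = 1 − 0.22 = 0.78.
The labor force contributed 0.78 × 3.03 = 2.3634 pp.
Share of growth = 2.3634 / 7.56 × 100 = 31.2619%.

The labor force accounted for 31.26% of growth.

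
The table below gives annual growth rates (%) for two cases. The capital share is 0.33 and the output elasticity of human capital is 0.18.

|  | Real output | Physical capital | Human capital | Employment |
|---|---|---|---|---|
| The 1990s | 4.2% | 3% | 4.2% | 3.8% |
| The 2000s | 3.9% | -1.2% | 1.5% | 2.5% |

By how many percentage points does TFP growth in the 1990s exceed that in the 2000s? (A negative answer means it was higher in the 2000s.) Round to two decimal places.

-2.21 percentage points

Labor's share = 1 − 0.33 − 0.18 = 0.49.
The 1990s: TFP = 4.2 − 0.99 − 0.756 − 1.862 = 0.592%.
The 2000s: TFP = 3.9 + 0.396 − 0.27 − 1.225 = 2.801%.
Difference = 0.592 − (2.801) = -2.209 pp.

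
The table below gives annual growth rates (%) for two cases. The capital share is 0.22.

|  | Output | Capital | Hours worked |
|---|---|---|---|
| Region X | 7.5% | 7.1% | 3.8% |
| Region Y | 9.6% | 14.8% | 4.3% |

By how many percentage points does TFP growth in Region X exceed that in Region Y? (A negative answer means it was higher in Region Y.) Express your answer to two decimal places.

Labor's share = 1 − 0.22 = 0.78.
Region X: TFP = 7.5 − 1.562 − 2.964 = 2.974%.
Region Y: TFP = 9.6 − 3.256 − 3.354 = 2.99%.
Difference = 2.974 − (2.99) = -0.016 pp.

-0.02 percentage points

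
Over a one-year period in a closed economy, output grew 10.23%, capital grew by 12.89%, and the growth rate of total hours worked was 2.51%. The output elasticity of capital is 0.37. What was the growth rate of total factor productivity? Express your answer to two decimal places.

Total factor productivity growth was 3.88%.

Labor's share = 1 − 0.37 = 0.63.
Capital: 0.37 × 12.89 = 4.7693 pp.
Total hours worked: 0.63 × 2.51 = 1.5813 pp.
TFP growth = 10.23 − 6.3506 = 3.8794%.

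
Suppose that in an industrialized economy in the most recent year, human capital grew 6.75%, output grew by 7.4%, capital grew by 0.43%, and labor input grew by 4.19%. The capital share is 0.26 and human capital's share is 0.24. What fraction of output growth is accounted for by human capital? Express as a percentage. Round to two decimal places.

21.89%

Human capital contributed 0.24 × 6.75 = 1.62 pp.
Share of growth = 1.62 / 7.4 × 100 = 21.8919%.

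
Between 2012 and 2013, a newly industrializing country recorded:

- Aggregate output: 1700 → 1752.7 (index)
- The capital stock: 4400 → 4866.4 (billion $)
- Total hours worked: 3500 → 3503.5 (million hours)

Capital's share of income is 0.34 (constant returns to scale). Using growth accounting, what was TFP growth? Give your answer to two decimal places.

-0.57%

Aggregate output growth = (1752.7 − 1700) / 1700 = 3.1%.
The capital stock growth = (4866.4 − 4400) / 4400 = 10.6%.
Total hours worked growth = (3503.5 − 3500) / 3500 = 0.1%.
Labor's share = 1 − 0.34 = 0.66.
The capital stock: 0.34 × 10.6 = 3.604 pp.
Total hours worked: 0.66 × 0.1 = 0.066 pp.
TFP growth = 3.1 − 3.67 = -0.57%.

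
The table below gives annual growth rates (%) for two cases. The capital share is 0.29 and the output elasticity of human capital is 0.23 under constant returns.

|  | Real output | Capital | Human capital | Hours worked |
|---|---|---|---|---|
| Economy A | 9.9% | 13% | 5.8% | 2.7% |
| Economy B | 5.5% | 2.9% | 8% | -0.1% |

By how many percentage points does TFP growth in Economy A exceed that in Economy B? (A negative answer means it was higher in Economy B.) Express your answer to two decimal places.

Labor's share = 1 − 0.29 − 0.23 = 0.48.
Economy A: TFP = 9.9 − 3.77 − 1.334 − 1.296 = 3.5%.
Economy B: TFP = 5.5 − 0.841 − 1.84 + 0.048 = 2.867%.
Difference = 3.5 − (2.867) = 0.633 pp.

0.63 percentage points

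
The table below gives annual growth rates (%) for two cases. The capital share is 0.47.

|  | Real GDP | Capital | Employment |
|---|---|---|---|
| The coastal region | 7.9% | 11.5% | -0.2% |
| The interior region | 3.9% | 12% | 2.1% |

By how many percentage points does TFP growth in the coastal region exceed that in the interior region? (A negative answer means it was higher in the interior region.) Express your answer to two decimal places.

Labor's share = 1 − 0.47 = 0.53.
The coastal region: TFP = 7.9 − 5.405 + 0.106 = 2.601%.
The interior region: TFP = 3.9 − 5.64 − 1.113 = -2.853%.
Difference = 2.601 − (-2.853) = 5.454 pp.

5.45 percentage points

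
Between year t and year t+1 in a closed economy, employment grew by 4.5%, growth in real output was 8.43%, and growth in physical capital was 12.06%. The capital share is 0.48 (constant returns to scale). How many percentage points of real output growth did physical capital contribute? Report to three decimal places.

5.789 pp

Contribution = share × growth = 0.48 × 12.06 = 5.7888 pp.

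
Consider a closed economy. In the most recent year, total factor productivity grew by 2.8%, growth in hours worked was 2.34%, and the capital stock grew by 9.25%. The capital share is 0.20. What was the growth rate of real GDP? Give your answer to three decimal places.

6.522%

Labor's share = 1 − 0.2 = 0.8.
The capital stock: 0.2 × 9.25 = 1.85 pp.
Hours worked: 0.8 × 2.34 = 1.872 pp.
Output growth = 2.8 + 3.722 = 6.522%.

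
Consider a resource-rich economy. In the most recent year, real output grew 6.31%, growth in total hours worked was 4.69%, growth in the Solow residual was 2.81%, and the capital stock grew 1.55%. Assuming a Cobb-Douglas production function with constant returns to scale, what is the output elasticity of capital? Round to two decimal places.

gY = gA + α·gK + (1−α)·gL, so gY − gA − gL = α(gK − gL).
6.31 − 2.81 − 4.69 = α × (1.55 − 4.69).
-1.19 = -3.14 α, so α = 0.379.

α = 0.38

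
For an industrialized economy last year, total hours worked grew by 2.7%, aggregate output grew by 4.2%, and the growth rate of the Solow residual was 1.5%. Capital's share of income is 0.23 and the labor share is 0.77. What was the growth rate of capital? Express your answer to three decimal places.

2.700%

Labor's share = 1 − 0.23 = 0.77.
gY = gA + 0.77×2.7 + 0.23×g.
0.23×g = 4.2 − 1.5 − 2.079 = 0.621.
g = 0.621 / 0.23 = 2.7%.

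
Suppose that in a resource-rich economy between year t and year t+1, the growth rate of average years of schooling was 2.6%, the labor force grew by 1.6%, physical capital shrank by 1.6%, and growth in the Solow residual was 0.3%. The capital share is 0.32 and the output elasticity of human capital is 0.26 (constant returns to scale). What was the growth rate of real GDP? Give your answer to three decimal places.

1.136%

Labor's share = 1 − 0.32 − 0.26 = 0.42.
Physical capital: 0.32 × (-1.6) = -0.512 pp.
Average years of schooling: 0.26 × 2.6 = 0.676 pp.
The labor force: 0.42 × 1.6 = 0.672 pp.
Output growth = 0.3 + 0.836 = 1.136%.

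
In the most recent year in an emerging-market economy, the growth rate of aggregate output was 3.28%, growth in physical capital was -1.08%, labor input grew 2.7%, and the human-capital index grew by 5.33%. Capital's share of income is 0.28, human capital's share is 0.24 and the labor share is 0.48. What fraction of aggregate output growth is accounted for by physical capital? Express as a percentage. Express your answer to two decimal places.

Physical capital contributed 0.28 × (-1.08) = -0.3024 pp.
Share of growth = -0.3024 / 3.28 × 100 = -9.2195%.

Physical capital accounted for -9.22% of growth.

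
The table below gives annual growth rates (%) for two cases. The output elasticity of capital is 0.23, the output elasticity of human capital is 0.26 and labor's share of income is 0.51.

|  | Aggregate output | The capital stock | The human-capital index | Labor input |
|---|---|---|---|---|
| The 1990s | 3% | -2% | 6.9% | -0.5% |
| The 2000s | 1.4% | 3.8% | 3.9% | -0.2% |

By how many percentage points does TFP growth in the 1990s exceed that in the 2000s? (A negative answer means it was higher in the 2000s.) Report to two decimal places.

2.31 percentage points

Labor's share = 1 − 0.23 − 0.26 = 0.51.
The 1990s: TFP = 3 + 0.46 − 1.794 + 0.255 = 1.921%.
The 2000s: TFP = 1.4 − 0.874 − 1.014 + 0.102 = -0.386%.
Difference = 1.921 − (-0.386) = 2.307 pp.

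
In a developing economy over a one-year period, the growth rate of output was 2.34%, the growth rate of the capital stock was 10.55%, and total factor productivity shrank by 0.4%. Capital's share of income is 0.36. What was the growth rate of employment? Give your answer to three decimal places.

Labor's share = 1 − 0.36 = 0.64.
gY = gA + 0.36×10.55 + 0.64×g.
0.64×g = 2.34 + 0.4 − 3.798 = -1.058.
g = -1.058 / 0.64 = -1.65313%.

-1.653%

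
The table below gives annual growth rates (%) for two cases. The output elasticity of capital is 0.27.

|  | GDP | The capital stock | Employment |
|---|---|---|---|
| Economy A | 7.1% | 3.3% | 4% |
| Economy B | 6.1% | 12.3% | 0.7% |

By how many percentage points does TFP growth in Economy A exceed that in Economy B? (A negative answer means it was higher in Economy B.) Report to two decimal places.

Labor's share = 1 − 0.27 = 0.73.
Economy A: TFP = 7.1 − 0.891 − 2.92 = 3.289%.
Economy B: TFP = 6.1 − 3.321 − 0.511 = 2.268%.
Difference = 3.289 − (2.268) = 1.021 pp.

1.02 percentage points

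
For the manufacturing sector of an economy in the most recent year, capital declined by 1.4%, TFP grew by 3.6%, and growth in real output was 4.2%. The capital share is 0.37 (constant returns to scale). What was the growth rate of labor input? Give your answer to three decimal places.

1.775%

Labor's share = 1 − 0.37 = 0.63.
gY = gA + 0.37×(-1.4) + 0.63×g.
0.63×g = 4.2 − 3.6 + 0.518 = 1.118.
g = 1.118 / 0.63 = 1.7746%.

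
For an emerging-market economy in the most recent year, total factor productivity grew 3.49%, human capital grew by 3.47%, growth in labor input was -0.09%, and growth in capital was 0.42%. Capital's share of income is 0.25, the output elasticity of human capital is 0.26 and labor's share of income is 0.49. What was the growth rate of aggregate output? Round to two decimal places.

Labor's share = 1 − 0.25 − 0.26 = 0.49.
Capital: 0.25 × 0.42 = 0.105 pp.
Human capital: 0.26 × 3.47 = 0.9022 pp.
Labor input: 0.49 × (-0.09) = -0.0441 pp.
Output growth = 3.49 + 0.9631 = 4.4531%.

4.45%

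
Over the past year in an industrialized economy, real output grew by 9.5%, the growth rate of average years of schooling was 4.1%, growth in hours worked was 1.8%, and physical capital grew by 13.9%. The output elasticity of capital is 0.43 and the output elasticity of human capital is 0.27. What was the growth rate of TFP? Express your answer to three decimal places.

1.876%

Labor's share = 1 − 0.43 − 0.27 = 0.3.
Physical capital: 0.43 × 13.9 = 5.977 pp.
Average years of schooling: 0.27 × 4.1 = 1.107 pp.
Hours worked: 0.3 × 1.8 = 0.54 pp.
TFP growth = 9.5 − 7.624 = 1.876%.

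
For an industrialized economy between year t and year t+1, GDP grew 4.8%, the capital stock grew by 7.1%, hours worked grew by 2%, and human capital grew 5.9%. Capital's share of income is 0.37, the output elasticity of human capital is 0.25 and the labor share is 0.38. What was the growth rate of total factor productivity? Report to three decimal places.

Labor's share = 1 − 0.37 − 0.25 = 0.38.
The capital stock: 0.37 × 7.1 = 2.627 pp.
Human capital: 0.25 × 5.9 = 1.475 pp.
Hours worked: 0.38 × 2 = 0.76 pp.
TFP growth = 4.8 − 4.862 = -0.062%.

-0.062%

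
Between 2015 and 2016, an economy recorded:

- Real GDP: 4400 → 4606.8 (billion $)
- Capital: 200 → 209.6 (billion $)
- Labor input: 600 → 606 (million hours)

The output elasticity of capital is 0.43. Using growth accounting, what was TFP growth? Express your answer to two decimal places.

Real GDP growth = (4606.8 − 4400) / 4400 = 4.7%.
Capital growth = (209.6 − 200) / 200 = 4.8%.
Labor input growth = (606 − 600) / 600 = 1%.
Labor's share = 1 − 0.43 = 0.57.
Capital: 0.43 × 4.8 = 2.064 pp.
Labor input: 0.57 × 1 = 0.57 pp.
TFP growth = 4.7 − 2.634 = 2.066%.

TFP grew 2.07%.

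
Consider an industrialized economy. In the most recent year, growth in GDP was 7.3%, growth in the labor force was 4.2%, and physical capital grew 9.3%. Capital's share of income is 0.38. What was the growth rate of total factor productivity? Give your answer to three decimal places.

Total factor productivity grew 1.162%.

Labor's share = 1 − 0.38 = 0.62.
Physical capital: 0.38 × 9.3 = 3.534 pp.
The labor force: 0.62 × 4.2 = 2.604 pp.
TFP growth = 7.3 − 6.138 = 1.162%.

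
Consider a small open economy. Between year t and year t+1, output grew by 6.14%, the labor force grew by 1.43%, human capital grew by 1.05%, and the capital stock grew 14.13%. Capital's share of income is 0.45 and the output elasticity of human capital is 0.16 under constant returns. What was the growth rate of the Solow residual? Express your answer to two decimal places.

Labor's share = 1 − 0.45 − 0.16 = 0.39.
The capital stock: 0.45 × 14.13 = 6.3585 pp.
Human capital: 0.16 × 1.05 = 0.168 pp.
The labor force: 0.39 × 1.43 = 0.5577 pp.
TFP growth = 6.14 − 7.0842 = -0.9442%.

-0.94%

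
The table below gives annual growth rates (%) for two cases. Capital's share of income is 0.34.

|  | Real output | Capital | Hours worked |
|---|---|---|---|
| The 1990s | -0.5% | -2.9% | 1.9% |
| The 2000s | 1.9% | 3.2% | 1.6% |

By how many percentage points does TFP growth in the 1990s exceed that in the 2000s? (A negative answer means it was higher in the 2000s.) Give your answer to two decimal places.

Labor's share = 1 − 0.34 = 0.66.
The 1990s: TFP = -0.5 + 0.986 − 1.254 = -0.768%.
The 2000s: TFP = 1.9 − 1.088 − 1.056 = -0.244%.
Difference = -0.768 − (-0.244) = -0.524 pp.

-0.52 percentage points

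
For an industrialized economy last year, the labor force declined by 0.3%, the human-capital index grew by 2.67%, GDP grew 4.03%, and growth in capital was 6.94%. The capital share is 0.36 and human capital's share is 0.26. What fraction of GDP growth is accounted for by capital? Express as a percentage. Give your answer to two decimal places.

62.00%

Capital contributed 0.36 × 6.94 = 2.4984 pp.
Share of growth = 2.4984 / 4.03 × 100 = 61.995%.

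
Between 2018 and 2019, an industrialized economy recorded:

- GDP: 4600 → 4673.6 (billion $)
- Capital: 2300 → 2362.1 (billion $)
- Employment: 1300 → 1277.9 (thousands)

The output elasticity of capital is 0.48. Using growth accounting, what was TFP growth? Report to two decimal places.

GDP growth = (4673.6 − 4600) / 4600 = 1.6%.
Capital growth = (2362.1 − 2300) / 2300 = 2.7%.
Employment growth = (1277.9 − 1300) / 1300 = -1.7%.
Labor's share = 1 − 0.48 = 0.52.
Capital: 0.48 × 2.7 = 1.296 pp.
Employment: 0.52 × (-1.7) = -0.884 pp.
TFP growth = 1.6 − 0.412 = 1.188%.

1.19%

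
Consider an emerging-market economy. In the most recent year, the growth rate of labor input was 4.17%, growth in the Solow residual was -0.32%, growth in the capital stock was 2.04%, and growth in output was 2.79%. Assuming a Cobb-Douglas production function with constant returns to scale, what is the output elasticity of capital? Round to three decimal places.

α = 0.498

gY = gA + α·gK + (1−α)·gL, so gY − gA − gL = α(gK − gL).
2.79 + 0.32 − 4.17 = α × (2.04 − 4.17).
-1.06 = -2.13 α, so α = 0.49765.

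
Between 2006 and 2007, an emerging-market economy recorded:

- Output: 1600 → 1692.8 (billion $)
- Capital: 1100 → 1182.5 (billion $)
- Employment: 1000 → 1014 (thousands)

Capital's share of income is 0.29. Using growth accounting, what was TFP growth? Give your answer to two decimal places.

Output growth = (1692.8 − 1600) / 1600 = 5.8%.
Capital growth = (1182.5 − 1100) / 1100 = 7.5%.
Employment growth = (1014 − 1000) / 1000 = 1.4%.
Labor's share = 1 − 0.29 = 0.71.
Capital: 0.29 × 7.5 = 2.175 pp.
Employment: 0.71 × 1.4 = 0.994 pp.
TFP growth = 5.8 − 3.169 = 2.631%.

TFP growth was 2.63%.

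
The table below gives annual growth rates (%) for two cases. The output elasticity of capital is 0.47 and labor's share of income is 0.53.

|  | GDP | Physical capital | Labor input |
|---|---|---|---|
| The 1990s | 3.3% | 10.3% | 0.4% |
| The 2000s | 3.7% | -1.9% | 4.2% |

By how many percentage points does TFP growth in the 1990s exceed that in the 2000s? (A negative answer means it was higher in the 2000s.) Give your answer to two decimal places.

-4.12 percentage points

Labor's share = 1 − 0.47 = 0.53.
The 1990s: TFP = 3.3 − 4.841 − 0.212 = -1.753%.
The 2000s: TFP = 3.7 + 0.893 − 2.226 = 2.367%.
Difference = -1.753 − (2.367) = -4.12 pp.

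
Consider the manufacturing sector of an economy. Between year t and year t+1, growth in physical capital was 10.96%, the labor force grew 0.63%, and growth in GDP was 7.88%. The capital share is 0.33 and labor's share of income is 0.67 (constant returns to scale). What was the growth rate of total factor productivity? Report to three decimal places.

3.841%

Labor's share = 1 − 0.33 = 0.67.
Physical capital: 0.33 × 10.96 = 3.6168 pp.
The labor force: 0.67 × 0.63 = 0.4221 pp.
TFP growth = 7.88 − 4.0389 = 3.8411%.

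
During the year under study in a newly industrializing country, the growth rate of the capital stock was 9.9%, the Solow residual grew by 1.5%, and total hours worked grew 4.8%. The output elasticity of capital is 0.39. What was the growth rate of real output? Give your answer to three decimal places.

8.289%

Labor's share = 1 − 0.39 = 0.61.
The capital stock: 0.39 × 9.9 = 3.861 pp.
Total hours worked: 0.61 × 4.8 = 2.928 pp.
Output growth = 1.5 + 6.789 = 8.289%.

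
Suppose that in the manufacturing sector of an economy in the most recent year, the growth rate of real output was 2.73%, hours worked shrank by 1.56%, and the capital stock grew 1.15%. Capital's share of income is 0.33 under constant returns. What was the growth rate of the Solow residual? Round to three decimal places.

Labor's share = 1 − 0.33 = 0.67.
The capital stock: 0.33 × 1.15 = 0.3795 pp.
Hours worked: 0.67 × (-1.56) = -1.0452 pp.
TFP growth = 2.73 + 0.6657 = 3.3957%.

3.396%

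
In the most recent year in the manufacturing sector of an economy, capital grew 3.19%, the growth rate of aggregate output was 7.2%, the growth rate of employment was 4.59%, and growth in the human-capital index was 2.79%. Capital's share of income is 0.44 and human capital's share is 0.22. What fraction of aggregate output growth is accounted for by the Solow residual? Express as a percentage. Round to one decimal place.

Labor's share = 1 − 0.44 − 0.22 = 0.34.
Capital: 0.44 × 3.19 = 1.4036 pp.
The human-capital index: 0.22 × 2.79 = 0.6138 pp.
Employment: 0.34 × 4.59 = 1.5606 pp.
TFP growth = 7.2 − 3.578 = 3.622%.
TFP share of growth = 3.622 / 7.2 × 100 = 50.306%.

The Solow residual accounted for 50.3% of growth.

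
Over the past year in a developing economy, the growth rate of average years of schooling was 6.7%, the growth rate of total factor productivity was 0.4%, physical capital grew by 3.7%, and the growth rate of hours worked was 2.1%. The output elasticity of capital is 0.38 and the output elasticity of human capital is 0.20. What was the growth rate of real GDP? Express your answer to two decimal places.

Real GDP growth was 4.03%.

Labor's share = 1 − 0.38 − 0.2 = 0.42.
Physical capital: 0.38 × 3.7 = 1.406 pp.
Average years of schooling: 0.2 × 6.7 = 1.34 pp.
Hours worked: 0.42 × 2.1 = 0.882 pp.
Output growth = 0.4 + 3.628 = 4.028%.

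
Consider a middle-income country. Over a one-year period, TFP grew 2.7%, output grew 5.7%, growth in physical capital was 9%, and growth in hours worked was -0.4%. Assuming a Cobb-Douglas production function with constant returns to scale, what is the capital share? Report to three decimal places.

α = 0.362

gY = gA + α·gK + (1−α)·gL, so gY − gA − gL = α(gK − gL).
5.7 − 2.7 + 0.4 = α × (9 − (-0.4)).
3.4 = 9.4 α, so α = 0.3617.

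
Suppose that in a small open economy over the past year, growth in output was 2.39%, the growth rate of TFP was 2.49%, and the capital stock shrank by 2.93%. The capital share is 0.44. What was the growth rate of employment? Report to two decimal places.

Labor's share = 1 − 0.44 = 0.56.
gY = gA + 0.44×(-2.93) + 0.56×g.
0.56×g = 2.39 − 2.49 + 1.2892 = 1.1892.
g = 1.1892 / 0.56 = 2.1236%.

2.12%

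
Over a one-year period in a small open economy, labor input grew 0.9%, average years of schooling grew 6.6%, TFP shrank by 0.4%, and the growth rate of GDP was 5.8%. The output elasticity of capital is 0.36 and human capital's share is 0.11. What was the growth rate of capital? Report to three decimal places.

Capital grew 13.881%.

Labor's share = 1 − 0.36 − 0.11 = 0.53.
gY = gA + 0.11×6.6 + 0.53×0.9 + 0.36×g.
0.36×g = 5.8 + 0.4 − 1.203 = 4.997.
g = 4.997 / 0.36 = 13.88056%.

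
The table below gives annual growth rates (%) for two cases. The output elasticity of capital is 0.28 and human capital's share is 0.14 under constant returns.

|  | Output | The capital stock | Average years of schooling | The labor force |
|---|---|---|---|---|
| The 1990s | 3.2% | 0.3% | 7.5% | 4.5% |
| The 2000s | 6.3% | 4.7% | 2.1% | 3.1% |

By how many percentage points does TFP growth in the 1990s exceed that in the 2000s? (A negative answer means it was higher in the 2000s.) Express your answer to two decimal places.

Labor's share = 1 − 0.28 − 0.14 = 0.58.
The 1990s: TFP = 3.2 − 0.084 − 1.05 − 2.61 = -0.544%.
The 2000s: TFP = 6.3 − 1.316 − 0.294 − 1.798 = 2.892%.
Difference = -0.544 − (2.892) = -3.436 pp.

-3.44 percentage points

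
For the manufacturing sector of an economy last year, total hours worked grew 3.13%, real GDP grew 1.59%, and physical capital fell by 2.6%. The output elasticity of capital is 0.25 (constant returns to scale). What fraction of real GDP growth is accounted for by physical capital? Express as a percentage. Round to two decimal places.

Physical capital accounted for -40.88% of growth.

Physical capital contributed 0.25 × (-2.6) = -0.65 pp.
Share of growth = -0.65 / 1.59 × 100 = -40.8805%.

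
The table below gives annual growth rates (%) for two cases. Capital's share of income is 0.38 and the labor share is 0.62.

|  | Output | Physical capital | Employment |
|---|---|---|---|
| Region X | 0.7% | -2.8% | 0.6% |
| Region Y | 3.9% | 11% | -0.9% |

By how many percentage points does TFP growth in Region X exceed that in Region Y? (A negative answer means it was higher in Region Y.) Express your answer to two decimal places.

Labor's share = 1 − 0.38 = 0.62.
Region X: TFP = 0.7 + 1.064 − 0.372 = 1.392%.
Region Y: TFP = 3.9 − 4.18 + 0.558 = 0.278%.
Difference = 1.392 − (0.278) = 1.114 pp.

1.11 percentage points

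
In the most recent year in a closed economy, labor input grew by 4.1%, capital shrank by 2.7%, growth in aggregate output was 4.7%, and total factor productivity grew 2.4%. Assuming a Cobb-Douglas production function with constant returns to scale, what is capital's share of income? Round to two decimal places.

0.26

gY = gA + α·gK + (1−α)·gL, so gY − gA − gL = α(gK − gL).
4.7 − 2.4 − 4.1 = α × (-2.7 − 4.1).
-1.8 = -6.8 α, so α = 0.2647.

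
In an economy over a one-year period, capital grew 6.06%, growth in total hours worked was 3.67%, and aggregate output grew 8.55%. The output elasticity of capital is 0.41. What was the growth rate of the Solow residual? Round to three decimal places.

3.900%

Labor's share = 1 − 0.41 = 0.59.
Capital: 0.41 × 6.06 = 2.4846 pp.
Total hours worked: 0.59 × 3.67 = 2.1653 pp.
TFP growth = 8.55 − 4.6499 = 3.9001%.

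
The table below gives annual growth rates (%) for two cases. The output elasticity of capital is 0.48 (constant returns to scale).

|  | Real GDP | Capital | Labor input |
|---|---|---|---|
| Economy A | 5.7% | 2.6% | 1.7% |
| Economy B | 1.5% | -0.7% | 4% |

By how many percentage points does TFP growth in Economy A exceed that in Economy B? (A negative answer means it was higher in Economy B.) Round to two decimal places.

3.81 percentage points

Labor's share = 1 − 0.48 = 0.52.
Economy A: TFP = 5.7 − 1.248 − 0.884 = 3.568%.
Economy B: TFP = 1.5 + 0.336 − 2.08 = -0.244%.
Difference = 3.568 − (-0.244) = 3.812 pp.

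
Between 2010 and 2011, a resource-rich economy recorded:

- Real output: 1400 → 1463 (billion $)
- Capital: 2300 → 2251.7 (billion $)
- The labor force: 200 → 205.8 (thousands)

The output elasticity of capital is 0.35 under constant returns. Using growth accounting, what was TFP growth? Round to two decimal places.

3.35%

Real output growth = (1463 − 1400) / 1400 = 4.5%.
Capital growth = (2251.7 − 2300) / 2300 = -2.1%.
The labor force growth = (205.8 − 200) / 200 = 2.9%.
Labor's share = 1 − 0.35 = 0.65.
Capital: 0.35 × (-2.1) = -0.735 pp.
The labor force: 0.65 × 2.9 = 1.885 pp.
TFP growth = 4.5 − 1.15 = 3.35%.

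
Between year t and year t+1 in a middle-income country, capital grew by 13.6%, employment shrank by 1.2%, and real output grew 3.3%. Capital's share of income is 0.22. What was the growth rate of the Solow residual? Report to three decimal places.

The Solow residual grew 1.244%.

Labor's share = 1 − 0.22 = 0.78.
Capital: 0.22 × 13.6 = 2.992 pp.
Employment: 0.78 × (-1.2) = -0.936 pp.
TFP growth = 3.3 − 2.056 = 1.244%.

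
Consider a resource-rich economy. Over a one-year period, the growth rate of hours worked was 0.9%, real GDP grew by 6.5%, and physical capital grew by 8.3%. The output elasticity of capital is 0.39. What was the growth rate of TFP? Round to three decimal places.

Labor's share = 1 − 0.39 = 0.61.
Physical capital: 0.39 × 8.3 = 3.237 pp.
Hours worked: 0.61 × 0.9 = 0.549 pp.
TFP growth = 6.5 − 3.786 = 2.714%.

2.714%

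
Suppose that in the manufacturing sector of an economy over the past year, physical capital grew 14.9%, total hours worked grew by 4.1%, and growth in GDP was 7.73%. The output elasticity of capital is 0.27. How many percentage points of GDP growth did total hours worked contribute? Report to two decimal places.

Labor's share = 1 − 0.27 = 0.73.
Contribution = share × growth = 0.73 × 4.1 = 2.993 pp.

2.99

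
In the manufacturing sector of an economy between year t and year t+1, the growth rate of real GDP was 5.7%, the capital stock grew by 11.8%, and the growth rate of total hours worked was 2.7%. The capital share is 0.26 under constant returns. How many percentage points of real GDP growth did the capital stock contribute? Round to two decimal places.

3.07 percentage points

Contribution = share × growth = 0.26 × 11.8 = 3.068 pp.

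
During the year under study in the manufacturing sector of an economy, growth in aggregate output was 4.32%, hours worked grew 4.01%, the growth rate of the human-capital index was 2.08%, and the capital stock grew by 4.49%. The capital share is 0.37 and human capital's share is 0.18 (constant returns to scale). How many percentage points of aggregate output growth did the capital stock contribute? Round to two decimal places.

1.66

Contribution = share × growth = 0.37 × 4.49 = 1.6613 pp.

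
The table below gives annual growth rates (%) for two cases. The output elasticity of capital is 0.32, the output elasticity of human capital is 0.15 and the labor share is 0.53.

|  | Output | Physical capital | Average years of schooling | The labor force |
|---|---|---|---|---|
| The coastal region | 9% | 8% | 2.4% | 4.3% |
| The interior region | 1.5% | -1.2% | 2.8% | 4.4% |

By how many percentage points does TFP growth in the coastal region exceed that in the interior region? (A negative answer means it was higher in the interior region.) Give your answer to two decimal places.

4.67 percentage points

Labor's share = 1 − 0.32 − 0.15 = 0.53.
The coastal region: TFP = 9 − 2.56 − 0.36 − 2.279 = 3.801%.
The interior region: TFP = 1.5 + 0.384 − 0.42 − 2.332 = -0.868%.
Difference = 3.801 − (-0.868) = 4.669 pp.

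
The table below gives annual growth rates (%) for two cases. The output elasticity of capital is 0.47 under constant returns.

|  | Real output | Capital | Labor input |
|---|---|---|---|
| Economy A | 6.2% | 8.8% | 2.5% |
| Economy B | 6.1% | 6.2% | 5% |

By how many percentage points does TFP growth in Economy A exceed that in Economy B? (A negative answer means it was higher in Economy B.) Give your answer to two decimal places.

0.20 percentage points

Labor's share = 1 − 0.47 = 0.53.
Economy A: TFP = 6.2 − 4.136 − 1.325 = 0.739%.
Economy B: TFP = 6.1 − 2.914 − 2.65 = 0.536%.
Difference = 0.739 − (0.536) = 0.203 pp.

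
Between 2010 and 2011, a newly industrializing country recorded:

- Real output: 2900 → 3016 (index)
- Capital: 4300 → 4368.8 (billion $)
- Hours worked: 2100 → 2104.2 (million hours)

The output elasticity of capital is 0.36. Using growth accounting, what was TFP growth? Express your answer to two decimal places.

Real output growth = (3016 − 2900) / 2900 = 4%.
Capital growth = (4368.8 − 4300) / 4300 = 1.6%.
Hours worked growth = (2104.2 − 2100) / 2100 = 0.2%.
Labor's share = 1 − 0.36 = 0.64.
Capital: 0.36 × 1.6 = 0.576 pp.
Hours worked: 0.64 × 0.2 = 0.128 pp.
TFP growth = 4 − 0.704 = 3.296%.

TFP grew 3.30%.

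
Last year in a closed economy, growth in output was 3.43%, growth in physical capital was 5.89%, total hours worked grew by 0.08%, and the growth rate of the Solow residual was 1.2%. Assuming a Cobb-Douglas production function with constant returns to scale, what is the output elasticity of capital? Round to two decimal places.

gY = gA + α·gK + (1−α)·gL, so gY − gA − gL = α(gK − gL).
3.43 − 1.2 − 0.08 = α × (5.89 − 0.08).
2.15 = 5.81 α, so α = 0.3701.

0.37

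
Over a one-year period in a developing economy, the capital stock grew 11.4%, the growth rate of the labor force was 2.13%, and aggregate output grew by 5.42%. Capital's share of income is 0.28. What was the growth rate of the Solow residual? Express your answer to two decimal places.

0.69%

Labor's share = 1 − 0.28 = 0.72.
The capital stock: 0.28 × 11.4 = 3.192 pp.
The labor force: 0.72 × 2.13 = 1.5336 pp.
TFP growth = 5.42 − 4.7256 = 0.6944%.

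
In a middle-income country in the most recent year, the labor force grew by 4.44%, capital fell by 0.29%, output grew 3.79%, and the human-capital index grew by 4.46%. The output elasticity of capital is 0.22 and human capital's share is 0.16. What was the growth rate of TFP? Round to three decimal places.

0.387%

Labor's share = 1 − 0.22 − 0.16 = 0.62.
Capital: 0.22 × (-0.29) = -0.0638 pp.
The human-capital index: 0.16 × 4.46 = 0.7136 pp.
The labor force: 0.62 × 4.44 = 2.7528 pp.
TFP growth = 3.79 − 3.4026 = 0.3874%.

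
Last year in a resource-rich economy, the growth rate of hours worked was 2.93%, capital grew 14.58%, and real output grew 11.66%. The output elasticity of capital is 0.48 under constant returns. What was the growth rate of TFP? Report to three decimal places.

Labor's share = 1 − 0.48 = 0.52.
Capital: 0.48 × 14.58 = 6.9984 pp.
Hours worked: 0.52 × 2.93 = 1.5236 pp.
TFP growth = 11.66 − 8.522 = 3.138%.

3.138%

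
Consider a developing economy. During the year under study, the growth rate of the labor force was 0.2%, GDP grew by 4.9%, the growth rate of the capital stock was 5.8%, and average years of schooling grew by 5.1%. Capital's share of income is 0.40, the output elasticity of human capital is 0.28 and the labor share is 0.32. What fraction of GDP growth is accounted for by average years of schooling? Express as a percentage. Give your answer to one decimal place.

29.1%

Average years of schooling contributed 0.28 × 5.1 = 1.428 pp.
Share of growth = 1.428 / 4.9 × 100 = 29.143%.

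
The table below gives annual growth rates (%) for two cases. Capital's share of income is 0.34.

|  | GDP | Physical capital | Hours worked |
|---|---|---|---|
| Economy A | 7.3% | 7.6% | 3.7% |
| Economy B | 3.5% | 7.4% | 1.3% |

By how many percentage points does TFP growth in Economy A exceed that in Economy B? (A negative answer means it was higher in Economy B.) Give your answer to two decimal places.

2.15 percentage points

Labor's share = 1 − 0.34 = 0.66.
Economy A: TFP = 7.3 − 2.584 − 2.442 = 2.274%.
Economy B: TFP = 3.5 − 2.516 − 0.858 = 0.126%.
Difference = 2.274 − (0.126) = 2.148 pp.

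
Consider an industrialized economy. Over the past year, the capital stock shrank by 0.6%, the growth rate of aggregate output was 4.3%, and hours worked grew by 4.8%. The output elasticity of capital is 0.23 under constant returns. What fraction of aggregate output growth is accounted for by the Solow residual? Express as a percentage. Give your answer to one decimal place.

17.3%

Labor's share = 1 − 0.23 = 0.77.
The capital stock: 0.23 × (-0.6) = -0.138 pp.
Hours worked: 0.77 × 4.8 = 3.696 pp.
TFP growth = 4.3 − 3.558 = 0.742%.
TFP share of growth = 0.742 / 4.3 × 100 = 17.256%.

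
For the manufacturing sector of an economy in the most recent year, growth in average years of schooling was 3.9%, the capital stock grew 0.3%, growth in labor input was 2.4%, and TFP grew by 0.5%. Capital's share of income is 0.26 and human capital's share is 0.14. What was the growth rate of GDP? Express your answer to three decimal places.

Labor's share = 1 − 0.26 − 0.14 = 0.6.
The capital stock: 0.26 × 0.3 = 0.078 pp.
Average years of schooling: 0.14 × 3.9 = 0.546 pp.
Labor input: 0.6 × 2.4 = 1.44 pp.
Output growth = 0.5 + 2.064 = 2.564%.

2.564%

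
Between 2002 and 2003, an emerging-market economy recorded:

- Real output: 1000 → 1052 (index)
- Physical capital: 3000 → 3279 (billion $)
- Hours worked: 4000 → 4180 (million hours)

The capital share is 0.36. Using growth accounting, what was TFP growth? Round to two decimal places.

-1.03%

Real output growth = (1052 − 1000) / 1000 = 5.2%.
Physical capital growth = (3279 − 3000) / 3000 = 9.3%.
Hours worked growth = (4180 − 4000) / 4000 = 4.5%.
Labor's share = 1 − 0.36 = 0.64.
Physical capital: 0.36 × 9.3 = 3.348 pp.
Hours worked: 0.64 × 4.5 = 2.88 pp.
TFP growth = 5.2 − 6.228 = -1.028%.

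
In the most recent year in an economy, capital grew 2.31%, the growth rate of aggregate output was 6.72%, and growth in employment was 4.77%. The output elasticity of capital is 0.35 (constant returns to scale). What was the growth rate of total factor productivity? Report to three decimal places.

Total factor productivity growth was 2.811%.

Labor's share = 1 − 0.35 = 0.65.
Capital: 0.35 × 2.31 = 0.8085 pp.
Employment: 0.65 × 4.77 = 3.1005 pp.
TFP growth = 6.72 − 3.909 = 2.811%.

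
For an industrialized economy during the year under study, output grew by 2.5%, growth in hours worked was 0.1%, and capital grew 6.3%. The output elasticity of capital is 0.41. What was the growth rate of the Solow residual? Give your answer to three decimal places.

-0.142%

Labor's share = 1 − 0.41 = 0.59.
Capital: 0.41 × 6.3 = 2.583 pp.
Hours worked: 0.59 × 0.1 = 0.059 pp.
TFP growth = 2.5 − 2.642 = -0.142%.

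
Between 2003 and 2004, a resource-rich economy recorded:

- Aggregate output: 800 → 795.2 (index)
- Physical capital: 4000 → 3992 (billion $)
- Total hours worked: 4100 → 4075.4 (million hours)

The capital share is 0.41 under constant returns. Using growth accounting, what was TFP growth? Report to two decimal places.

-0.16%

Aggregate output growth = (795.2 − 800) / 800 = -0.6%.
Physical capital growth = (3992 − 4000) / 4000 = -0.2%.
Total hours worked growth = (4075.4 − 4100) / 4100 = -0.6%.
Labor's share = 1 − 0.41 = 0.59.
Physical capital: 0.41 × (-0.2) = -0.082 pp.
Total hours worked: 0.59 × (-0.6) = -0.354 pp.
TFP growth = -0.6 + 0.436 = -0.164%.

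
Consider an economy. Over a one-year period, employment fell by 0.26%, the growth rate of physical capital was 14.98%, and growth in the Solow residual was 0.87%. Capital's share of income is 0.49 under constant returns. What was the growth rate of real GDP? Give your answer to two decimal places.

8.08%

Labor's share = 1 − 0.49 = 0.51.
Physical capital: 0.49 × 14.98 = 7.3402 pp.
Employment: 0.51 × (-0.26) = -0.1326 pp.
Output growth = 0.87 + 7.2076 = 8.0776%.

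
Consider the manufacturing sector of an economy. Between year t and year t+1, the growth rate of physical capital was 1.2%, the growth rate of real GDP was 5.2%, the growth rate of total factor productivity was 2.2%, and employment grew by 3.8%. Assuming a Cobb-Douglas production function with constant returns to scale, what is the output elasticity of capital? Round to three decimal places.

gY = gA + α·gK + (1−α)·gL, so gY − gA − gL = α(gK − gL).
5.2 − 2.2 − 3.8 = α × (1.2 − 3.8).
-0.8 = -2.6 α, so α = 0.30769.

0.308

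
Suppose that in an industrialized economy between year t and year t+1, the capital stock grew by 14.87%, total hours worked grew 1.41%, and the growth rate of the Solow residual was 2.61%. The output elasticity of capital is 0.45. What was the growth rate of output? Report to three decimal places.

10.077%

Labor's share = 1 − 0.45 = 0.55.
The capital stock: 0.45 × 14.87 = 6.6915 pp.
Total hours worked: 0.55 × 1.41 = 0.7755 pp.
Output growth = 2.61 + 7.467 = 10.077%.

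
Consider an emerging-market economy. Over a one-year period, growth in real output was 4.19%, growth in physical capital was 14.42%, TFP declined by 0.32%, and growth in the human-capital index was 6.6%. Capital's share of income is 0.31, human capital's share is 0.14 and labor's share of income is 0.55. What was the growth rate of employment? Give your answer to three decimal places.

Labor's share = 1 − 0.31 − 0.14 = 0.55.
gY = gA + 0.31×14.42 + 0.14×6.6 + 0.55×g.
0.55×g = 4.19 + 0.32 − 5.3942 = -0.8842.
g = -0.8842 / 0.55 = -1.60764%.

-1.608%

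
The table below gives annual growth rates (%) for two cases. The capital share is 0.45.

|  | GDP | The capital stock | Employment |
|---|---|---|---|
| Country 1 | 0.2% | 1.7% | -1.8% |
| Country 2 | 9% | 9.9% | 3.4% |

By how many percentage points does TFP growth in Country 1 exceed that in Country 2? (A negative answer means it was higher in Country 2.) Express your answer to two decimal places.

Labor's share = 1 − 0.45 = 0.55.
Country 1: TFP = 0.2 − 0.765 + 0.99 = 0.425%.
Country 2: TFP = 9 − 4.455 − 1.87 = 2.675%.
Difference = 0.425 − (2.675) = -2.25 pp.

-2.25 percentage points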